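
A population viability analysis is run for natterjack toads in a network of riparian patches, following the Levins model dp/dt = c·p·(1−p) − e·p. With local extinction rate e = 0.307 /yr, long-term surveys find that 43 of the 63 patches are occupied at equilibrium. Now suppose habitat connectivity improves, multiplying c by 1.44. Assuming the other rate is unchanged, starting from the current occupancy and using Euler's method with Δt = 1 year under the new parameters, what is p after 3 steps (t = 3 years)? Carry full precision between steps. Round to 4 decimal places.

Observed p* = 43/63 = 0.68254.
Balance c(1−p*) = e gives c = e/(1 − 0.68254) = 0.307/0.31746 = 0.96705.
Starting from p₀ = 0.68254; update p ← p + (dp/dt)·Δt with the new parameters.
t = 1: p = 0.68254 + (+0.09220) = 0.77474
t = 2: p = 0.77474 + (+0.00518) = 0.77992
t = 3: p = 0.77992 + (-0.00041) = 0.77951

0.7795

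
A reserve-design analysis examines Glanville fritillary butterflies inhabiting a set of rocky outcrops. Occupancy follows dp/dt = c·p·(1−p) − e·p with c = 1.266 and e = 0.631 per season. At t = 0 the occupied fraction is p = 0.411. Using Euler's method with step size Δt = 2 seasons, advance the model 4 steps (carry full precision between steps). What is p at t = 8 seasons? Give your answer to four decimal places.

0.5015

Update rule: p ← p + [c·p·(1−p) − e·p]·Δt with Δt = 2.
t = 2: p = 0.41100 + (+0.09426) = 0.50526
t = 4: p = 0.50526 + (-0.00471) = 0.50055
t = 6: p = 0.50055 + (+0.00130) = 0.50185
t = 8: p = 0.50185 + (-0.00035) = 0.50151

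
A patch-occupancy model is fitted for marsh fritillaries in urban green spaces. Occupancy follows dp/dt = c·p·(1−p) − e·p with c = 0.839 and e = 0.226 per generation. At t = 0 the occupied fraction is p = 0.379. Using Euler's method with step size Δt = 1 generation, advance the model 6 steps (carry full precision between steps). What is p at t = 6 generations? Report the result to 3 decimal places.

Update rule: p ← p + [c·p·(1−p) − e·p]·Δt with Δt = 1.
p: 0.37900 → 0.49081  (Δp = +0.11181)
p: 0.49081 → 0.58957  (Δp = +0.09876)
p: 0.58957 → 0.65934  (Δp = +0.06978)
p: 0.65934 → 0.69878  (Δp = +0.03944)
p: 0.69878 → 0.71745  (Δp = +0.01867)
p: 0.71745 → 0.72539  (Δp = +0.00793)

0.725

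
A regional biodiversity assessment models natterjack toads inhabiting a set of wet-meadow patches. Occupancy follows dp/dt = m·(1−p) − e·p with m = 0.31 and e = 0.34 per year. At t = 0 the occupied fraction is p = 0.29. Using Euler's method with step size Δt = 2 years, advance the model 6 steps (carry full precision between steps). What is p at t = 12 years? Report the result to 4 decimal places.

Update rule: p ← p + [m·(1−p) − e·p]·Δt with Δt = 2.
step 1: Δp = +0.24300, p = 0.53300
step 2: Δp = -0.07290, p = 0.46010
step 3: Δp = +0.02187, p = 0.48197
step 4: Δp = -0.00656, p = 0.47541
step 5: Δp = +0.00197, p = 0.47738
step 6: Δp = -0.00059, p = 0.47679

0.4768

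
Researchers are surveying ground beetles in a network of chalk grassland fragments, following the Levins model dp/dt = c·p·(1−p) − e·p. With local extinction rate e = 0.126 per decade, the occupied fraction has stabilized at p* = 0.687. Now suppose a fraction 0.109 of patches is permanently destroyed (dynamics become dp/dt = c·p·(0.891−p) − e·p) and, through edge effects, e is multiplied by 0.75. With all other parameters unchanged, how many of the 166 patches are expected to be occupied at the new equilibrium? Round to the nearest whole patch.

Balance c(1−p*) = e gives c = e/(1 − 0.68700) = 0.126/0.31300 = 0.40256.
New p* = 0.891 − e/c = 0.891 − 0.09450/0.40256 = 0.65625.
Expected occupied = 166 × 0.65625 = 108.94 ≈ 109.

109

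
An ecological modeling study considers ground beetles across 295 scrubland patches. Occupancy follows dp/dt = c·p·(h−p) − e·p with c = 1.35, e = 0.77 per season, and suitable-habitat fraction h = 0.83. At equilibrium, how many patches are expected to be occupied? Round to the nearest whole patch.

p* = h − e/c = 0.83 − 0.5704 = 0.2596.
Expected occupied patches = N × p* = 295 × 0.2596 = 76.59 ≈ 77.

77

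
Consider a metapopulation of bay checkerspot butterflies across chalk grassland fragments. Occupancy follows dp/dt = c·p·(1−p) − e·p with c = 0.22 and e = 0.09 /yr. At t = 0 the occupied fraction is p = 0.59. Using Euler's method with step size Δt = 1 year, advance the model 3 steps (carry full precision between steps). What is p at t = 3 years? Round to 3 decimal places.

Update rule: p ← p + [c·p·(1−p) − e·p]·Δt with Δt = 1.
step 1: Δp = +0.00012, p = 0.59012
step 2: Δp = +0.00010, p = 0.59022
step 3: Δp = +0.00009, p = 0.59031

0.590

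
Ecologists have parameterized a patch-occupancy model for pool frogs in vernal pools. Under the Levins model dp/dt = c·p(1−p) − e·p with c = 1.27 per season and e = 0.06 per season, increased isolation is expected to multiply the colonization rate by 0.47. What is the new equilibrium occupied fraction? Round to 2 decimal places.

0.90

Before: p* = 1 − 0.06/1.27 = 0.9528.
After the change, c = 0.5969, e = 0.06, so p* = 1 − 0.06/0.5969 = 0.8995.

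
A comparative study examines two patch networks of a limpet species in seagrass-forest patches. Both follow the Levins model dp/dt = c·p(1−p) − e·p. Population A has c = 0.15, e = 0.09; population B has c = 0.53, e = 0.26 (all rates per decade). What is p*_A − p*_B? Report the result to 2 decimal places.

A: p*_A = 1 − 0.09/0.15 = 0.4000.
B: p*_B = 1 − 0.26/0.53 = 0.5094.
p*_A − p*_B = 0.4000 − 0.5094 = -0.1094.

-0.11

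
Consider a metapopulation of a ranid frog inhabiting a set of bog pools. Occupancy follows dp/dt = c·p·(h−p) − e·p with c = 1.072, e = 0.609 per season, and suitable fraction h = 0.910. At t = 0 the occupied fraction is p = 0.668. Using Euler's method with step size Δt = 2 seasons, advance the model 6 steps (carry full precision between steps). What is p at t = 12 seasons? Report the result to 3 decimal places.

0.341

Update rule: p ← p + [c·p·(h−p) − e·p]·Δt with Δt = 2.
step 1: Δp = -0.46703, p = 0.20097
step 2: Δp = +0.06073, p = 0.26169
step 3: Δp = +0.04500, p = 0.30670
step 4: Δp = +0.02315, p = 0.32985
step 5: Δp = +0.00853, p = 0.33837
step 6: Δp = +0.00256, p = 0.34093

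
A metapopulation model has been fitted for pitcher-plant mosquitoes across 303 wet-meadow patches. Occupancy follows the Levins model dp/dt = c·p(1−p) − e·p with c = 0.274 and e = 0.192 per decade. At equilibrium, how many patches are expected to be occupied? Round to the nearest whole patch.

91

p* = 1 − e/c = 1 − 0.192/0.274 = 0.2993.
Expected occupied patches = N × p* = 303 × 0.2993 = 90.68 ≈ 91.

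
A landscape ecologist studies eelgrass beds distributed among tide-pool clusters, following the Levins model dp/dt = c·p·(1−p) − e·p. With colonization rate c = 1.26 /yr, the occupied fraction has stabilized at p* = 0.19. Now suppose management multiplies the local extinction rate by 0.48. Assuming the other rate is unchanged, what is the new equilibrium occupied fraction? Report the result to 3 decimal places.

0.611

Balance c(1−p*) = e gives e = 1.26×(1 − 0.19000) = 1.02060.
New p* = 1 − e/c = 1 − 0.48989/1.26000 = 0.61120.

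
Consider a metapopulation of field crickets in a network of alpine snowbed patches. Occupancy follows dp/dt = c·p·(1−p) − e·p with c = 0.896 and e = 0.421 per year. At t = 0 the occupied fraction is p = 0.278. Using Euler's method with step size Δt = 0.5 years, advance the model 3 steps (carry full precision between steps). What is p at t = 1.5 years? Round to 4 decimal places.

Update rule: p ← p + [c·p·(1−p) − e·p]·Δt with Δt = 0.5.
  1  |  dp/dt·Δt = +0.031402  |  p_1 = 0.309402
  2  |  dp/dt·Δt = +0.030596  |  p_2 = 0.339998
  3  |  dp/dt·Δt = +0.028961  |  p_3 = 0.368959

0.3690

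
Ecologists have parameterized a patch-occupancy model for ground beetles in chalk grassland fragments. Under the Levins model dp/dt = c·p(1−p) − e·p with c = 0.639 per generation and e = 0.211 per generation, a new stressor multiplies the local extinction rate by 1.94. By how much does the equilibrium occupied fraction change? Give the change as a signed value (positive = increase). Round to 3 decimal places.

-0.310

Before: p* = 1 − 0.211/0.639 = 0.6698.
After the change, c = 0.639, e = 0.40934, so p* = 1 − 0.40934/0.639 = 0.3594.
Δp* = 0.3594 − 0.6698 = -0.3104.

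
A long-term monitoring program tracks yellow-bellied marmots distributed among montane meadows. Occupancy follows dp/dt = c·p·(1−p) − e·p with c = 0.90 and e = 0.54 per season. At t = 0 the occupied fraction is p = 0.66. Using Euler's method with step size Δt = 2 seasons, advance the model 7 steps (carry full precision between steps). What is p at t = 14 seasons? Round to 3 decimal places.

Update rule: p ← p + [c·p·(1−p) − e·p]·Δt with Δt = 2.
p: 0.66000 → 0.35112  (Δp = -0.30888)
p: 0.35112 → 0.38201  (Δp = +0.03089)
p: 0.38201 → 0.39438  (Δp = +0.01237)
p: 0.39438 → 0.39837  (Δp = +0.00399)
p: 0.39837 → 0.39954  (Δp = +0.00117)
p: 0.39954 → 0.39987  (Δp = +0.00033)
p: 0.39987 → 0.39996  (Δp = +0.00009)

0.400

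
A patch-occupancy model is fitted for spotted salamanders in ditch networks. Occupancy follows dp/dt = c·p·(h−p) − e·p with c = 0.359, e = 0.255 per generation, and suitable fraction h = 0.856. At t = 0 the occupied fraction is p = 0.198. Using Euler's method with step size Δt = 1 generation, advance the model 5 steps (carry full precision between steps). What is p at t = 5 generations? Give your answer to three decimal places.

0.182

Update rule: p ← p + [c·p·(h−p) − e·p]·Δt with Δt = 1.
step 1: Δp = -0.00372, p = 0.19428
step 2: Δp = -0.00339, p = 0.19089
step 3: Δp = -0.00310, p = 0.18780
step 4: Δp = -0.00284, p = 0.18496
step 5: Δp = -0.00261, p = 0.18235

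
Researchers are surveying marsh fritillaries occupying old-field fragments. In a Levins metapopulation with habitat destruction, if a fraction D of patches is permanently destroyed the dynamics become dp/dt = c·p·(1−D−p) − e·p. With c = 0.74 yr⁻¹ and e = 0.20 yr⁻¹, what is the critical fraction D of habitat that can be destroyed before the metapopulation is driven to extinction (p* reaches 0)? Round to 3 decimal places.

0.730

The nontrivial equilibrium is p* = (1−D) − e/c; extinction occurs when this hits zero.
So D_crit = 1 − e/c = 1 − 0.20/0.74 = 1 − 0.2703 = 0.7297.
Note this equals the original equilibrium occupancy — the Levins extinction-debt result.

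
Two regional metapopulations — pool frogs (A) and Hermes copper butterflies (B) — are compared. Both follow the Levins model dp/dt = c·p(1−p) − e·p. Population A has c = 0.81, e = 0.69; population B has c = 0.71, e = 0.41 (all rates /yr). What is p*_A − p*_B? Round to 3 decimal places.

A: p*_A = 1 − 0.69/0.81 = 0.1481.
B: p*_B = 1 − 0.41/0.71 = 0.4225.
p*_A − p*_B = 0.1481 − 0.4225 = -0.2744.

-0.274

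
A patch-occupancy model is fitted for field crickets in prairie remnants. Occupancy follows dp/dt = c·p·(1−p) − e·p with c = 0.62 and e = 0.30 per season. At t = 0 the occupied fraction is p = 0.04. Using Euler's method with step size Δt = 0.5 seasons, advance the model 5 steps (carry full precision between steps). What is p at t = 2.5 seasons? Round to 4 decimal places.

0.0782

Update rule: p ← p + [c·p·(1−p) − e·p]·Δt with Δt = 0.5.
p: 0.04000 → 0.04590  (Δp = +0.00590)
p: 0.04590 → 0.05260  (Δp = +0.00669)
p: 0.05260 → 0.06015  (Δp = +0.00756)
p: 0.06015 → 0.06866  (Δp = +0.00850)
p: 0.06866 → 0.07818  (Δp = +0.00952)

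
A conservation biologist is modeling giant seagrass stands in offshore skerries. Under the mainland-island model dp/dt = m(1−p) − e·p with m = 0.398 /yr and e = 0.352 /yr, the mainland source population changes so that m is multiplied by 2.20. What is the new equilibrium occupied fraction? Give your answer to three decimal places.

0.713

Before: p* = 0.398/(0.398+0.352) = 0.5307.
After: m = 0.8756, e = 0.352; p* = 0.8756/1.2276 = 0.7133.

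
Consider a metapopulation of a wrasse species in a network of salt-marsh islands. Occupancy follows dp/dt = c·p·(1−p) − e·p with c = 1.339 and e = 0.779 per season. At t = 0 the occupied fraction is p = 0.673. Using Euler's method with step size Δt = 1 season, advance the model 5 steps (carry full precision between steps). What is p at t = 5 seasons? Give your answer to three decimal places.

0.419

Update rule: p ← p + [c·p·(1−p) − e·p]·Δt with Δt = 1.
p: 0.67300 → 0.44341  (Δp = -0.22959)
p: 0.44341 → 0.42845  (Δp = -0.01495)
p: 0.42845 → 0.42258  (Δp = -0.00587)
p: 0.42258 → 0.42012  (Δp = -0.00247)
p: 0.42012 → 0.41905  (Δp = -0.00107)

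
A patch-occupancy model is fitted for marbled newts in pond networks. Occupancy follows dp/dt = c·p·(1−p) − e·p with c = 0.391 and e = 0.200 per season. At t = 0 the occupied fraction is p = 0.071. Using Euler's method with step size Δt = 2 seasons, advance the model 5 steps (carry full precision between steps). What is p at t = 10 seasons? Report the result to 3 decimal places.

0.244

Update rule: p ← p + [c·p·(1−p) − e·p]·Δt with Δt = 2.
step 1: Δp = +0.02318, p = 0.09418
step 2: Δp = +0.02904, p = 0.12322
step 3: Δp = +0.03520, p = 0.15842
step 4: Δp = +0.04089, p = 0.19931
step 5: Δp = +0.04507, p = 0.24438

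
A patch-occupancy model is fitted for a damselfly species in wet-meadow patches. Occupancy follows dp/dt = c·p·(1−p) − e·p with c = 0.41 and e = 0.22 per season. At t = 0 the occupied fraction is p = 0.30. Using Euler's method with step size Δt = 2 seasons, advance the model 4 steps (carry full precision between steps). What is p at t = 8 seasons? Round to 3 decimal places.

Update rule: p ← p + [c·p·(1−p) − e·p]·Δt with Δt = 2.
t = 2: p = 0.30000 + (+0.04020) = 0.34020
t = 4: p = 0.34020 + (+0.03437) = 0.37457
t = 6: p = 0.37457 + (+0.02729) = 0.40186
t = 8: p = 0.40186 + (+0.02028) = 0.42214

0.422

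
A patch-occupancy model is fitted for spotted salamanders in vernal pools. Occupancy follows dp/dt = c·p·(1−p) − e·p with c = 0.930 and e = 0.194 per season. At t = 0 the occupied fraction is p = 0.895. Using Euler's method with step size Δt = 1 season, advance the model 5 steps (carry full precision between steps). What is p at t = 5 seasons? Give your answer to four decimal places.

0.7915

Update rule: p ← p + [c·p·(1−p) − e·p]·Δt with Δt = 1.
step 1: Δp = -0.08623, p = 0.80877
step 2: Δp = -0.01306, p = 0.79570
step 3: Δp = -0.00319, p = 0.79252
step 4: Δp = -0.00082, p = 0.79169
step 5: Δp = -0.00022, p = 0.79148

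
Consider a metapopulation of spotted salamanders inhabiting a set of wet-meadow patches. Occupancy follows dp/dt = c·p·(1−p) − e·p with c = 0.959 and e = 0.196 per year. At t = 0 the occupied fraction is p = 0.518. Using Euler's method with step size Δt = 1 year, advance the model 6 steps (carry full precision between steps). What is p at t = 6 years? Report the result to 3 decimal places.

0.795

Update rule: p ← p + [c·p·(1−p) − e·p]·Δt with Δt = 1.
t = 1: p = 0.51800 + (+0.13791) = 0.65591
t = 2: p = 0.65591 + (+0.08788) = 0.74379
t = 3: p = 0.74379 + (+0.03697) = 0.78076
t = 4: p = 0.78076 + (+0.01113) = 0.79189
t = 5: p = 0.79189 + (+0.00284) = 0.79472
t = 6: p = 0.79472 + (+0.00068) = 0.79541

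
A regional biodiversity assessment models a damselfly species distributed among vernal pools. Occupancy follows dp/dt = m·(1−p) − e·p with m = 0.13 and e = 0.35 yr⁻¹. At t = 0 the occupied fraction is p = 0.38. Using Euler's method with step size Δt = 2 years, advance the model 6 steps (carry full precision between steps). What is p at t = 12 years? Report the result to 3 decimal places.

0.271

Update rule: p ← p + [m·(1−p) − e·p]·Δt with Δt = 2.
step 1: Δp = -0.10480, p = 0.27520
step 2: Δp = -0.00419, p = 0.27101
step 3: Δp = -0.00017, p = 0.27084
step 4: Δp = -0.00001, p = 0.27083
step 5: Δp = -0.00000, p = 0.27083
step 6: Δp = -0.00000, p = 0.27083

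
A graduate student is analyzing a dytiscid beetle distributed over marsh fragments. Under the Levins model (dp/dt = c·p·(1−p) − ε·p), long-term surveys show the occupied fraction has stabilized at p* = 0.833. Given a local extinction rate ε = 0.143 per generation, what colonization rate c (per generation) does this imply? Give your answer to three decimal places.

0.856

At equilibrium c(1−p*) = ε, so c = ε/(1−p*).
c = 0.143/(1 − 0.833) = 0.143/0.1670 = 0.8563.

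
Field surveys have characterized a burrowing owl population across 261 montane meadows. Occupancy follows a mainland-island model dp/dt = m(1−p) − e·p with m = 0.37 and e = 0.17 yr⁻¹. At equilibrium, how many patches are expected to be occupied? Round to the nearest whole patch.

p* = m/(m+e) = 0.37/0.5400 = 0.6852.
Expected occupied patches = N × p* = 261 × 0.6852 = 178.83 ≈ 179.

179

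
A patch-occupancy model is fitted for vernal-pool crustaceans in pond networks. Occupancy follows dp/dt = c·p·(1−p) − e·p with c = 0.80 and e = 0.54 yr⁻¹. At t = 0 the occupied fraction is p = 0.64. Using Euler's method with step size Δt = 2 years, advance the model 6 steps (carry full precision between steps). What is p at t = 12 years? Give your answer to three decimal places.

0.325

Update rule: p ← p + [c·p·(1−p) − e·p]·Δt with Δt = 2.
step 1: Δp = -0.32256, p = 0.31744
step 2: Δp = +0.00384, p = 0.32128
step 3: Δp = +0.00191, p = 0.32319
step 4: Δp = +0.00093, p = 0.32413
step 5: Δp = +0.00045, p = 0.32458
step 6: Δp = +0.00022, p = 0.32480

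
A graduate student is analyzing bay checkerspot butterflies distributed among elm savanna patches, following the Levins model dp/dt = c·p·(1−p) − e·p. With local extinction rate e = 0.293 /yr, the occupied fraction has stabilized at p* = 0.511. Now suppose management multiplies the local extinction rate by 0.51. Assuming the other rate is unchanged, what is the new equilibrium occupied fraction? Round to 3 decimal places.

0.751

Balance c(1−p*) = e gives c = e/(1 − 0.51100) = 0.293/0.48900 = 0.59918.
New p* = 1 − e/c = 1 − 0.14943/0.59918 = 0.75061.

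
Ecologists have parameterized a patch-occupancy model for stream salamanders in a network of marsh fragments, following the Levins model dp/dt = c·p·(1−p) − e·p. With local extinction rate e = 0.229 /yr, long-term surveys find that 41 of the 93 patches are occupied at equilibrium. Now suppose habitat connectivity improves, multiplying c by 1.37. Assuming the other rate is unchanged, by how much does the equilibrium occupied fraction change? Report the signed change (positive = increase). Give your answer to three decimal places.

Observed p* = 41/93 = 0.44086.
Balance c(1−p*) = e gives c = e/(1 − 0.44086) = 0.229/0.55914 = 0.40956.
New p* = 1 − e/c = 1 − 0.22900/0.56110 = 0.59187.
Δp* = 0.59187 − 0.44086 = +0.15101.

0.151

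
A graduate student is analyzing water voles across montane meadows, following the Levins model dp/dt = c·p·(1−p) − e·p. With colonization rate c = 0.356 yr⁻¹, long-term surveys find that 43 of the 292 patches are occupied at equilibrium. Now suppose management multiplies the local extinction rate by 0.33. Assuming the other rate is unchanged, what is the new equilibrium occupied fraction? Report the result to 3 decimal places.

0.719

Observed p* = 43/292 = 0.14726.
Balance c(1−p*) = e gives e = 0.356×(1 − 0.14726) = 0.30358.
New p* = 1 − e/c = 1 − 0.10018/0.35600 = 0.71860.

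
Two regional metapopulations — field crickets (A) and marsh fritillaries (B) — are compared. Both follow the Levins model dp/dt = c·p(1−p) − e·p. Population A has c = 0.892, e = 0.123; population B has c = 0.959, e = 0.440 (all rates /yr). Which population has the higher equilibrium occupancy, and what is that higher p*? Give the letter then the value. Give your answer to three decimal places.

A: p*_A = 1 − 0.123/0.892 = 0.8621.
B: p*_B = 1 − 0.440/0.959 = 0.5412.
A is higher at 0.8621.

A, 0.862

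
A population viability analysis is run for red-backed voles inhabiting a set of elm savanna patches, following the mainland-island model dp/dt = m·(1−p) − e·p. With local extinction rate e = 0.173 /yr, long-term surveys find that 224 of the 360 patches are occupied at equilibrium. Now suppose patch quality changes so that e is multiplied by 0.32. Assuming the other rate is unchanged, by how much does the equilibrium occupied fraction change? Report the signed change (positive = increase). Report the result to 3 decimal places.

Observed p* = 224/360 = 0.62222.
Balance m(1−p*) = e·p* gives m = e·p*/(1−p*) = 0.173×0.62222/0.37778 = 0.28494.
New p* = m/(m+e) = 0.28494/(0.28494+0.05536) = 0.83732.
Δp* = 0.83732 − 0.62222 = +0.21510.

0.215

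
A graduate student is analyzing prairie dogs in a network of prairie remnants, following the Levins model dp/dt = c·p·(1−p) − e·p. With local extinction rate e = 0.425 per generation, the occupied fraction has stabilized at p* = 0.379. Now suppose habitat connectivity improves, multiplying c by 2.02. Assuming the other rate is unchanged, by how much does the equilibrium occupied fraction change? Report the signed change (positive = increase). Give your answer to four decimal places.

0.3136

Balance c(1−p*) = e gives c = e/(1 − 0.37900) = 0.425/0.62100 = 0.68438.
New p* = 1 − e/c = 1 − 0.42500/1.38245 = 0.69257.
Δp* = 0.69257 − 0.37900 = +0.31357.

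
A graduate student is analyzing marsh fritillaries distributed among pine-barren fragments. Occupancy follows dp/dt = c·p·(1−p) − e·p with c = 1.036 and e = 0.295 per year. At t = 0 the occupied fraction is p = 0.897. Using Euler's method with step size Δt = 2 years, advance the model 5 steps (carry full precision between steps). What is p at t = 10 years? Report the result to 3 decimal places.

0.712

Update rule: p ← p + [c·p·(1−p) − e·p]·Δt with Δt = 2.
t = 2: p = 0.89700 + (-0.33780) = 0.55920
t = 4: p = 0.55920 + (+0.18081) = 0.74001
t = 6: p = 0.74001 + (-0.03796) = 0.70205
t = 8: p = 0.70205 + (+0.01921) = 0.72125
t = 10: p = 0.72125 + (-0.00897) = 0.71228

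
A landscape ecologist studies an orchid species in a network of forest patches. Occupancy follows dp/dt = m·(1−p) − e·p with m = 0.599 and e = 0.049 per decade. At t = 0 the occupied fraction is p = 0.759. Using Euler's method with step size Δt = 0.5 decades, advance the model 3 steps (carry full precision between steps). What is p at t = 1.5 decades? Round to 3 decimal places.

0.873

Update rule: p ← p + [m·(1−p) − e·p]·Δt with Δt = 0.5.
p: 0.75900 → 0.81258  (Δp = +0.05358)
p: 0.81258 → 0.84881  (Δp = +0.03622)
p: 0.84881 → 0.87329  (Δp = +0.02449)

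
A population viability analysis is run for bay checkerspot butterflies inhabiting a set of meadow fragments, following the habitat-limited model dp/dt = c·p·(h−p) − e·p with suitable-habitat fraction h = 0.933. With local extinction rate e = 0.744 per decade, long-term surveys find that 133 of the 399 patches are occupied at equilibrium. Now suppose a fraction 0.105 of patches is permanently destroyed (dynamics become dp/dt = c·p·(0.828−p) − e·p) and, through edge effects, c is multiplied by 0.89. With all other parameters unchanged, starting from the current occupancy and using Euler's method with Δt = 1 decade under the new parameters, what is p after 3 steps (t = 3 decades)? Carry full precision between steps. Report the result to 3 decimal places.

0.213

Observed p* = 133/399 = 0.33333.
Balance c(h−p*) = e gives c = e/(0.933 − 0.33333) = 0.744/0.59967 = 1.24069.
Starting from p₀ = 0.33333; update p ← p + (dp/dt)·Δt with the new parameters.
step 1: Δp = -0.06593, p = 0.26741
step 2: Δp = -0.03342, p = 0.23398
step 3: Δp = -0.02061, p = 0.21337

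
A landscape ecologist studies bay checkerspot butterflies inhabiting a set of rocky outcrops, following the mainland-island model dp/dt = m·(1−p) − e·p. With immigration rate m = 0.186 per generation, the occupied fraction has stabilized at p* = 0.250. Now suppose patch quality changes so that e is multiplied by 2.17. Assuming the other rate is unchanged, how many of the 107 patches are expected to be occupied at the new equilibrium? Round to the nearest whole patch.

14

Balance m(1−p*) = e·p* gives e = m(1−p*)/p* = 0.186×0.75000/0.25000 = 0.55800.
New p* = m/(m+e) = 0.18600/(0.18600+1.21086) = 0.13316.
Expected occupied = 107 × 0.13316 = 14.25 ≈ 14.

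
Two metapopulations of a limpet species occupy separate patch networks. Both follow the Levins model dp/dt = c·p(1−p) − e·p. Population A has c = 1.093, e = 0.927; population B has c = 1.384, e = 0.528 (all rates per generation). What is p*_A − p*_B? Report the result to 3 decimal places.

-0.467

A: p*_A = 1 − 0.927/1.093 = 0.1519.
B: p*_B = 1 − 0.528/1.384 = 0.6185.
p*_A − p*_B = 0.1519 − 0.6185 = -0.4666.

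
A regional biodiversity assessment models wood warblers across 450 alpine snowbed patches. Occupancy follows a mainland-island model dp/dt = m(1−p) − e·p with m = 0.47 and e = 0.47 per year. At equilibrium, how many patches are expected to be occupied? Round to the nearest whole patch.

p* = m/(m+e) = 0.47/0.9400 = 0.5000.
Expected occupied patches = N × p* = 450 × 0.5000 = 225.00 ≈ 225.

225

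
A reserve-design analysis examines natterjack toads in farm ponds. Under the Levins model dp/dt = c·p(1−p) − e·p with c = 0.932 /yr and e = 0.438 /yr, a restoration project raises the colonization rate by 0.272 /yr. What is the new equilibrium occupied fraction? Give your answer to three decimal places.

Before: p* = 1 − 0.438/0.932 = 0.5300.
After the change, c = 1.204, e = 0.438, so p* = 1 − 0.438/1.204 = 0.6362.

0.636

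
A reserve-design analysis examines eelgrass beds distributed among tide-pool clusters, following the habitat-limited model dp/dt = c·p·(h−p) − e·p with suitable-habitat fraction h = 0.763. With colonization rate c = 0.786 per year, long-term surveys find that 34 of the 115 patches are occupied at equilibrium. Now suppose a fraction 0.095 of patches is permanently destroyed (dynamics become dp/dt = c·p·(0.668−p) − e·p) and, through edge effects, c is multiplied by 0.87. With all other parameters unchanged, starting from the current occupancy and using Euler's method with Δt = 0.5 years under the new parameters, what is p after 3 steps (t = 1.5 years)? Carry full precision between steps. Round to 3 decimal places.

0.253

Observed p* = 34/115 = 0.29565.
Balance c(h−p*) = e gives e = 0.786×(0.763 − 0.29565) = 0.36734.
Starting from p₀ = 0.29565; update p ← p + (dp/dt)·Δt with the new parameters.
t = 0.5: p = 0.29565 + (-0.01666) = 0.27899
t = 1: p = 0.27899 + (-0.01413) = 0.26486
t = 1.5: p = 0.26486 + (-0.01214) = 0.25272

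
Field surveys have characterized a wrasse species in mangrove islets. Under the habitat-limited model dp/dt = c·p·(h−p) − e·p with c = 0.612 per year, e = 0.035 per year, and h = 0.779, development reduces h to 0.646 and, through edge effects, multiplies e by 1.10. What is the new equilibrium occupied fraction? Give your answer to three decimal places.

0.583

Before: p* = h − e/c = 0.779 − 0.035/0.612 = 0.779 − 0.0572 = 0.7218.
After: c = 0.612, e = 0.0385, h = 0.646; p* = 0.646 − 0.0385/0.612 = 0.5831.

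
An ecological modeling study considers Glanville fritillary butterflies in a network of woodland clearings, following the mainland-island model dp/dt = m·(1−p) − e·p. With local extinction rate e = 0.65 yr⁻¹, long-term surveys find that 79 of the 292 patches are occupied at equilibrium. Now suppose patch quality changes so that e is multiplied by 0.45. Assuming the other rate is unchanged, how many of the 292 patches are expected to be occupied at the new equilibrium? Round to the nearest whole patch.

Observed p* = 79/292 = 0.27055.
Balance m(1−p*) = e·p* gives m = e·p*/(1−p*) = 0.65×0.27055/0.72945 = 0.24108.
New p* = m/(m+e) = 0.24108/(0.24108+0.29250) = 0.45182.
Expected occupied = 292 × 0.45182 = 131.93 ≈ 132.

132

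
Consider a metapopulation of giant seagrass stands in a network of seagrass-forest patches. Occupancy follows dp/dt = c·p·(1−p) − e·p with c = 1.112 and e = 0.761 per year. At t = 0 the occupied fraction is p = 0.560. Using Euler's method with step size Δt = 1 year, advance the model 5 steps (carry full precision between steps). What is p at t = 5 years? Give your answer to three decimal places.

0.327

Update rule: p ← p + [c·p·(1−p) − e·p]·Δt with Δt = 1.
t = 1: p = 0.56000 + (-0.15216) = 0.40784
t = 2: p = 0.40784 + (-0.04181) = 0.36603
t = 3: p = 0.36603 + (-0.02051) = 0.34552
t = 4: p = 0.34552 + (-0.01148) = 0.33404
t = 5: p = 0.33404 + (-0.00683) = 0.32721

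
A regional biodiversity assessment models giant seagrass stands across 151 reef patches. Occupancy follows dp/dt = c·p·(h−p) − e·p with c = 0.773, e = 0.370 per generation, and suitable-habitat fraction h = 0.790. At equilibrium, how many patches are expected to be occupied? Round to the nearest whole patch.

p* = h − e/c = 0.790 − 0.4787 = 0.3113.
Expected occupied patches = N × p* = 151 × 0.3113 = 47.01 ≈ 47.

47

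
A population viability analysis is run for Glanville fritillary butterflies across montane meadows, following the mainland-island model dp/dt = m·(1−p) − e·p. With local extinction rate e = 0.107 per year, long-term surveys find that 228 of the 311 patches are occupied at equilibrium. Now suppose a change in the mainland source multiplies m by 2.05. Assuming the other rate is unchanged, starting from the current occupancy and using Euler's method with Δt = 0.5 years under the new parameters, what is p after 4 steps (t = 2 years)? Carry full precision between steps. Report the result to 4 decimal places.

0.8291

Observed p* = 228/311 = 0.73312.
Balance m(1−p*) = e·p* gives m = e·p*/(1−p*) = 0.107×0.73312/0.26688 = 0.29393.
Starting from p₀ = 0.73312; update p ← p + (dp/dt)·Δt with the new parameters.
step 1: Δp = +0.04118, p = 0.77430
step 2: Δp = +0.02657, p = 0.80087
step 3: Δp = +0.01715, p = 0.81802
step 4: Δp = +0.01106, p = 0.82908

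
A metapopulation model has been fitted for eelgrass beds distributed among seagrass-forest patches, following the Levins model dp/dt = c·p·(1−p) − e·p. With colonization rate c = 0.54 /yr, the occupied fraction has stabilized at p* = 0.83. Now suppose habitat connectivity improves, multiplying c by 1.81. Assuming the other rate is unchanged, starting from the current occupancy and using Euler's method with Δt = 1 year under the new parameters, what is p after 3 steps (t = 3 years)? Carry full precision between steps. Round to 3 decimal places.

Balance c(1−p*) = e gives e = 0.54×(1 − 0.83000) = 0.09180.
Starting from p₀ = 0.83000; update p ← p + (dp/dt)·Δt with the new parameters.
step 1: Δp = +0.06172, p = 0.89172
step 2: Δp = +0.01252, p = 0.90423
step 3: Δp = +0.00163, p = 0.90586

0.906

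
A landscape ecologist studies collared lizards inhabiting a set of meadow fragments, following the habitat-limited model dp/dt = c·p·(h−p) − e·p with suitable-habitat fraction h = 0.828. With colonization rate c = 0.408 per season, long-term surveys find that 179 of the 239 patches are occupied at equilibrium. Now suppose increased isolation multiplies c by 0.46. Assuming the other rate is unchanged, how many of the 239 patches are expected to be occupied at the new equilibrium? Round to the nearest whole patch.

157

Observed p* = 179/239 = 0.74895.
Balance c(h−p*) = e gives e = 0.408×(0.828 − 0.74895) = 0.03225.
New p* = 0.828 − e/c = 0.828 − 0.03225/0.18768 = 0.65616.
Expected occupied = 239 × 0.65616 = 156.82 ≈ 157.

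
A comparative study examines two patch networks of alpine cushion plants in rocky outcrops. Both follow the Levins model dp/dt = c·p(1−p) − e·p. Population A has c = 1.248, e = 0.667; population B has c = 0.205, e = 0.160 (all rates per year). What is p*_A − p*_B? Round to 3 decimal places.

A: p*_A = 1 − 0.667/1.248 = 0.4655.
B: p*_B = 1 − 0.160/0.205 = 0.2195.
p*_A − p*_B = 0.4655 − 0.2195 = 0.2460.

0.246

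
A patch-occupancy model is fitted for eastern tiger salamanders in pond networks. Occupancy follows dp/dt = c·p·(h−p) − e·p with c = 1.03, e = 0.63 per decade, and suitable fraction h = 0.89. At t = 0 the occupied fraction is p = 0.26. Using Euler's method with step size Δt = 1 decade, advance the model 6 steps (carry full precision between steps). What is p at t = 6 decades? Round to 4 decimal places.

0.2757

Update rule: p ← p + [c·p·(h−p) − e·p]·Δt with Δt = 1.
step 1: Δp = +0.00491, p = 0.26491
step 2: Δp = +0.00367, p = 0.26858
step 3: Δp = +0.00270, p = 0.27128
step 4: Δp = +0.00197, p = 0.27326
step 5: Δp = +0.00143, p = 0.27469
step 6: Δp = +0.00104, p = 0.27573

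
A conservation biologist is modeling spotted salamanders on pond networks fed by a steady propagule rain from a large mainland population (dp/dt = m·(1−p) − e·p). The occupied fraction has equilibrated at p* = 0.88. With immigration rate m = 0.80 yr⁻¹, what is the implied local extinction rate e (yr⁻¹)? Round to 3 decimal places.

0.109

At equilibrium m(1−p*) = e·p*, so e = m(1−p*)/p*.
e = 0.80 × 0.1200 / 0.88 = 0.1091.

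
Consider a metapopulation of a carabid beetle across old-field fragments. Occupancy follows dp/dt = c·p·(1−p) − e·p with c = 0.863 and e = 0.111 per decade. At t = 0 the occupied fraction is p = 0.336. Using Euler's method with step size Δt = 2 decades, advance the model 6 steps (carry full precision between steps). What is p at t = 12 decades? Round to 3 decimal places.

0.873

Update rule: p ← p + [c·p·(1−p) − e·p]·Δt with Δt = 2.
step 1: Δp = +0.31049, p = 0.64649
step 2: Δp = +0.25094, p = 0.89743
step 3: Δp = -0.04035, p = 0.85708
step 4: Δp = +0.02116, p = 0.87823
step 5: Δp = -0.01039, p = 0.86784
step 6: Δp = +0.00530, p = 0.87314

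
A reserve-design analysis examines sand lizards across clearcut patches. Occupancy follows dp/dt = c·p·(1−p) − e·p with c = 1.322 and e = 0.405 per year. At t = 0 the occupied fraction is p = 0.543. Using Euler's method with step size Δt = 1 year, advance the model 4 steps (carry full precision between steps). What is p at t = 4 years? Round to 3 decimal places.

Update rule: p ← p + [c·p·(1−p) − e·p]·Δt with Δt = 1.
t = 1: p = 0.54300 + (+0.10814) = 0.65114
t = 2: p = 0.65114 + (+0.03659) = 0.68773
t = 3: p = 0.68773 + (+0.00538) = 0.69311
t = 4: p = 0.69311 + (+0.00049) = 0.69360

0.694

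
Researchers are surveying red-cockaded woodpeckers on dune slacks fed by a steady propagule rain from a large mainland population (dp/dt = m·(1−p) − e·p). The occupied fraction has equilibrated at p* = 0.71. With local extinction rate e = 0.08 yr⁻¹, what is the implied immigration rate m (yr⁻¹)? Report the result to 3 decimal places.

0.196

At equilibrium m(1−p*) = e·p*, so m = e·p*/(1−p*).
m = 0.08 × 0.71 / 0.2900 = 0.0568/0.2900 = 0.1959.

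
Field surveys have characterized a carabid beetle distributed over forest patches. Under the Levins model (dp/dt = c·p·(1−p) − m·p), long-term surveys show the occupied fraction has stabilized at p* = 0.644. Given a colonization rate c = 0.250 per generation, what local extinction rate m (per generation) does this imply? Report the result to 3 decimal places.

0.089

At equilibrium c(1−p*) = m.
m = 0.250 × (1 − 0.644) = 0.250 × 0.3560 = 0.0890.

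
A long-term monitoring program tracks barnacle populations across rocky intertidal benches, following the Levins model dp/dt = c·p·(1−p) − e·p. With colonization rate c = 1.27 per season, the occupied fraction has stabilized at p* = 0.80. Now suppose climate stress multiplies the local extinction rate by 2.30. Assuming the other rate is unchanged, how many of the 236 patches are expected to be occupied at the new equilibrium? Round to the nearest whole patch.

127

Balance c(1−p*) = e gives e = 1.27×(1 − 0.80000) = 0.25400.
New p* = 1 − e/c = 1 − 0.58420/1.27000 = 0.54000.
Expected occupied = 236 × 0.54000 = 127.44 ≈ 127.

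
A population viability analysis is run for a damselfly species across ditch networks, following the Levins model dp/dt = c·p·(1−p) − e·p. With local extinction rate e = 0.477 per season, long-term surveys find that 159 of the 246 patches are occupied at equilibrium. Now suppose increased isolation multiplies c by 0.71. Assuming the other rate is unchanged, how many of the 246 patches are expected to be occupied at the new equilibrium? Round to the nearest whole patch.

123

Observed p* = 159/246 = 0.64634.
Balance c(1−p*) = e gives c = e/(1 − 0.64634) = 0.477/0.35366 = 1.34875.
New p* = 1 − e/c = 1 − 0.47700/0.95761 = 0.50188.
Expected occupied = 246 × 0.50188 = 123.46 ≈ 123.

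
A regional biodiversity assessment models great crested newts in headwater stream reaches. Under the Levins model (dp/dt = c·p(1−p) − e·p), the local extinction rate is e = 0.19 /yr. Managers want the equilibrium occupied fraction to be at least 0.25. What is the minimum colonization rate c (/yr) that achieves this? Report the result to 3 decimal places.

p* = 1 − e/c ≥ 0.25 requires e/c ≤ 0.7500, i.e. c ≥ e/0.7500.
c_min = 0.19/0.7500 = 0.2533.

0.253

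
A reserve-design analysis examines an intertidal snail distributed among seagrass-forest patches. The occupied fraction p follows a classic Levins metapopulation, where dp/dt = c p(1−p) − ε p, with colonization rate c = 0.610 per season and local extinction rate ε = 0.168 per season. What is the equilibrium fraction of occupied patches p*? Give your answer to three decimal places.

0.725

Setting dp/dt = 0 and dividing through by p* gives c·(1−p*) = ε.
So p* = 1 − ε/c = 1 − 0.168/0.610 = 1 − 0.2754 = 0.7246.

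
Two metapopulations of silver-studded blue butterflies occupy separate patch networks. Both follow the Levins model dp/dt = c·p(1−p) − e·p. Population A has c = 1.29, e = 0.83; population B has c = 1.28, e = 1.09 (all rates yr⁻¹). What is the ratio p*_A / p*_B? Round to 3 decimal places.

2.402

A: p*_A = 1 − 0.83/1.29 = 0.3566.
B: p*_B = 1 − 1.09/1.28 = 0.1484.
p*_A / p*_B = 0.3566/0.1484 = 2.4023.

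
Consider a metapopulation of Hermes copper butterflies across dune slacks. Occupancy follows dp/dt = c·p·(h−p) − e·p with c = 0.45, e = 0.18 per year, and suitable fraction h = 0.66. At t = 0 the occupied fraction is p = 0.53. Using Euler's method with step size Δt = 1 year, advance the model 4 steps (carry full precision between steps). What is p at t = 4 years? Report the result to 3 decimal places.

0.368

Update rule: p ← p + [c·p·(h−p) − e·p]·Δt with Δt = 1.
p: 0.53000 → 0.46561  (Δp = -0.06439)
p: 0.46561 → 0.42253  (Δp = -0.04308)
p: 0.42253 → 0.39162  (Δp = -0.03090)
p: 0.39162 → 0.36843  (Δp = -0.02320)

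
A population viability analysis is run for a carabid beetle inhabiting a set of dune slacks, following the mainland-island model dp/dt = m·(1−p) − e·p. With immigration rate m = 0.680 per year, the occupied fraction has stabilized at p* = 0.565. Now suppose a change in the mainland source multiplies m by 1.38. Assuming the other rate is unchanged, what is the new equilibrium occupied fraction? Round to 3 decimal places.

Balance m(1−p*) = e·p* gives e = m(1−p*)/p* = 0.680×0.43500/0.56500 = 0.52354.
New p* = m/(m+e) = 0.93840/(0.93840+0.52354) = 0.64189.

0.642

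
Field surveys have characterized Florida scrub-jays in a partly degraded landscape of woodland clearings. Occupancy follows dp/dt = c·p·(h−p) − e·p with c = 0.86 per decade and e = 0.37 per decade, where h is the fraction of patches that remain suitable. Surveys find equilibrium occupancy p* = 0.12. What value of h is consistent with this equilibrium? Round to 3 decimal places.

0.550

At equilibrium c(h−p*) = e, so h = p* + e/c.
h = 0.12 + 0.37/0.86 = 0.12 + 0.4302 = 0.5502.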